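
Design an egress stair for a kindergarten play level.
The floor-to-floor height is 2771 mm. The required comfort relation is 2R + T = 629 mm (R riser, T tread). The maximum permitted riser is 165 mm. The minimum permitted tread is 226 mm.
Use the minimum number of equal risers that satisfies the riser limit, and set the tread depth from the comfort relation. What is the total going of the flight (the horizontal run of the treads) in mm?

2771 / 165 = 16.79, so 17 risers are needed.
R = 2771 ÷ 17 = 163 mm.
T = 629 − 2·163 = 303 mm, which satisfies the 226 mm minimum.
Treads = 17 − 1 = 16; going = 16 × 303 = 4848 mm.

4848 mm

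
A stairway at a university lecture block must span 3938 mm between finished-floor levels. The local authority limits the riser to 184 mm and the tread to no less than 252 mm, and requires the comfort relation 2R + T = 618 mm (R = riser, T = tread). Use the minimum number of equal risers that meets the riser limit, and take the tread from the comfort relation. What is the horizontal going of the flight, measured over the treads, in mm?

5460 mm

⌈3938/184⌉ = 22 risers.
Each riser is 3938/22 = 179 mm (≤ 184 mm).
T = 618 − 2·179 = 260 mm, which satisfies the 252 mm minimum.
22 risers give 21 treads; going = 21 × 260 = 5460 mm.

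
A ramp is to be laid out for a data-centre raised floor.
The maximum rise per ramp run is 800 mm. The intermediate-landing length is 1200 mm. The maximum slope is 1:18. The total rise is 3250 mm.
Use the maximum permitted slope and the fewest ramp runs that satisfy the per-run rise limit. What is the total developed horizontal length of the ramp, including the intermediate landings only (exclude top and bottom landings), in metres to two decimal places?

63.30 m

⌈3250/800⌉ = 5 ramp runs. That means 4 intermediate landings.
Ramp run (horizontal) at 1:18: 3250 × 18 = 58500 mm.
4 intermediate landings contribute 4 × 1200 = 4800 mm.
Developed length = 58500 + 4800 = 63300 mm.
= 63.30 m.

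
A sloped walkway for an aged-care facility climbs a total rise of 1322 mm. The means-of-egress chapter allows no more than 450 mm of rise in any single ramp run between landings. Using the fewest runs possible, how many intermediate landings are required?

2 intermediate landings

1322 / 450 = 2.938 → round up to 3 ramp runs.
3 runs are separated by 2 intermediate landings.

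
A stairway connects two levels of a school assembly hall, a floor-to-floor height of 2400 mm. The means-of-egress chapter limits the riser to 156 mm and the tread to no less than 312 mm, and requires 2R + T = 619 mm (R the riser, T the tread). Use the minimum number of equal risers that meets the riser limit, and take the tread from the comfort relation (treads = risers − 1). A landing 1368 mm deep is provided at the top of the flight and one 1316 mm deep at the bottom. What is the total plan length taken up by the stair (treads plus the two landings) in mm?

2400 / 156 = 15.38, so 16 risers are needed.
Each riser is 2400/16 = 150 mm (≤ 156 mm).
T = 619 − 2·150 = 319 mm, which satisfies the 312 mm minimum.
Going = (16 − 1) × 319 = 4785 mm.
Enclosure = 4785 + 1368 + 1316 = 7469 mm.

7469 mm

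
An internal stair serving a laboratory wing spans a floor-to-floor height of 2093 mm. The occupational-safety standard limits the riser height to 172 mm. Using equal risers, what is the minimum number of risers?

13 risers

At most 172 each: 2093/172 = 12.17, giving 13 risers.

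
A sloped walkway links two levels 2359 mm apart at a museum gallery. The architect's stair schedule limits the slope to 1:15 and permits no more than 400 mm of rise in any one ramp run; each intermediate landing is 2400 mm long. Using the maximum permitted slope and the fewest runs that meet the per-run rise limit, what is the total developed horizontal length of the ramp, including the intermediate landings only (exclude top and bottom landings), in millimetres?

47385 mm

2359 / 400 = 5.90, so 6 ramp runs are needed. That means 5 intermediate landings.
Horizontal run for 2359 mm of rise at 1:15 is 2359 × 15 = 35385 mm.
5 intermediate landings contribute 5 × 2400 = 12000 mm.
Total developed length = 35385 + 12000 = 47385 mm.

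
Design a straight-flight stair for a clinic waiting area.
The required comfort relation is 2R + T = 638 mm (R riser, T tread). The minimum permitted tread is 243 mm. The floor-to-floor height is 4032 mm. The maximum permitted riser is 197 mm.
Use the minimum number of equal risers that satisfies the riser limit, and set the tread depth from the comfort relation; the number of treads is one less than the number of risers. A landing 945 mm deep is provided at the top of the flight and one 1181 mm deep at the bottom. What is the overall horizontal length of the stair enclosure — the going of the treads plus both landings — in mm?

7206 mm

4032 / 197 = 20.467 → round up to 21 risers.
Each riser is 4032/21 = 192 mm (≤ 197 mm).
Tread T = 638 − 2 × 192 = 254 mm (≥ 243 mm).
Treads = 21 − 1 = 20; going = 20 × 254 = 5080 mm.
Add landings: 5080 + 945 + 1181 = 7206 mm.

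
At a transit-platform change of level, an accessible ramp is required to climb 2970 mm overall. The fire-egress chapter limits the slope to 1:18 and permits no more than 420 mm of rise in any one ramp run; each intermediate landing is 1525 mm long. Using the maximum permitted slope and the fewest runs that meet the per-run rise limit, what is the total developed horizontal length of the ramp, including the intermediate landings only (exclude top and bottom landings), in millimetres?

At most 420 each: 2970/420 = 7.07, giving 8 ramp runs. That means 7 intermediate landings.
Ramp run (horizontal) at 1:18: 2970 × 18 = 53460 mm.
Intermediate landings: 7 × 1525 = 10675 mm.
Developed length = 53460 + 10675 = 64135 mm.

64135 mm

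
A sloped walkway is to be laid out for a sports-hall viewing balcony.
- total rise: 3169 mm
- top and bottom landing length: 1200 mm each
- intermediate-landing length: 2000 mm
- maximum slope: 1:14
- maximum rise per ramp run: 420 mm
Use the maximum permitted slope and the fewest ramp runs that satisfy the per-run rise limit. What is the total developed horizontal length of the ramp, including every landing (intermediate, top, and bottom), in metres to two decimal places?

60.77 m

3169 / 420 = 7.545 → round up to 8 ramp runs. That means 7 intermediate landings.
Ramp run (horizontal) at 1:14: 3169 × 14 = 44366 mm.
7 intermediate landings contribute 7 × 2000 = 14000 mm.
Top and bottom landings: 2 × 1200 = 2400 mm.
Total = 44366 + 14000 + 2400 = 60766 mm.
= 60.77 m.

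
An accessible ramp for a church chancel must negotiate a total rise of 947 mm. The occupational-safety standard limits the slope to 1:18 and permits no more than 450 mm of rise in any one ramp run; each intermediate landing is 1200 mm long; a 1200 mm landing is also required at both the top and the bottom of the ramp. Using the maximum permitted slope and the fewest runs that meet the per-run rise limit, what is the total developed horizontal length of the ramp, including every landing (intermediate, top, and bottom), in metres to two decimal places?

⌈947/450⌉ = 3 ramp runs. That means 2 intermediate landings.
Ramp run (horizontal) at 1:18: 947 × 18 = 17046 mm.
Intermediate landings: 2 × 1200 = 2400 mm.
Top and bottom landings: 2 × 1200 = 2400 mm.
Total = 17046 + 2400 + 2400 = 21846 mm.
= 21.85 m.

21.85 m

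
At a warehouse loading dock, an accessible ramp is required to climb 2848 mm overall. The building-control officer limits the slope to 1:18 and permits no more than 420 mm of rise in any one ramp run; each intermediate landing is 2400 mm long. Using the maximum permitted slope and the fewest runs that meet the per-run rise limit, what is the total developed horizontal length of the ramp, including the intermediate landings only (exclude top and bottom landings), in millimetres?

65664 mm

2848 / 420 = 6.781 → round up to 7 ramp runs. That means 6 intermediate landings.
Horizontal run for 2848 mm of rise at 1:18 is 2848 × 18 = 51264 mm.
Intermediate landings: 6 × 2400 = 14400 mm.
Developed length = 51264 + 14400 = 65664 mm.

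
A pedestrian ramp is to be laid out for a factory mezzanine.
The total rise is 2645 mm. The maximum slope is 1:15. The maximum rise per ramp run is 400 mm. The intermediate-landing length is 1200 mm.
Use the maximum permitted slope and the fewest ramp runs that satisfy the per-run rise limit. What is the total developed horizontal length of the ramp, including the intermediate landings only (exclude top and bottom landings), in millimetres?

2645 / 400 = 6.612 → round up to 7 ramp runs. That means 6 intermediate landings.
Ramp run (horizontal) at 1:15: 2645 × 15 = 39675 mm.
6 intermediate landings contribute 6 × 1200 = 7200 mm.
Total developed length = 39675 + 7200 = 46875 mm.

46875 mm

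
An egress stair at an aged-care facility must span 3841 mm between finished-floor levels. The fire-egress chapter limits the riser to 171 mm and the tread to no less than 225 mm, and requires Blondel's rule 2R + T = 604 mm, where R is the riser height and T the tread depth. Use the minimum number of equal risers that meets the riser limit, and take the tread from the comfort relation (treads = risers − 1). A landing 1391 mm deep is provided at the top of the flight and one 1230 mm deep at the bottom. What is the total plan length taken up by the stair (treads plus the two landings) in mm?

8561 mm

3841 / 171 = 22.46, so 23 risers are needed.
Riser R = 3841 / 23 = 167 mm, within the 171 mm limit.
T = 604 − 2·167 = 270 mm, which satisfies the 225 mm minimum.
Going = (23 − 1) × 270 = 5940 mm.
Enclosure = 5940 + 1391 + 1230 = 8561 mm.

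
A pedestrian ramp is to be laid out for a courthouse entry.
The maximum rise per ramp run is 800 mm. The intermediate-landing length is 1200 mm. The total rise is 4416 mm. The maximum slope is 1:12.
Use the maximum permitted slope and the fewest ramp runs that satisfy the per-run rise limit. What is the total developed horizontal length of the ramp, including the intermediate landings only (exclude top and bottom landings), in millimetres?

At most 800 each: 4416/800 = 5.52, giving 6 ramp runs. That means 5 intermediate landings.
Horizontal run for 4416 mm of rise at 1:12 is 4416 × 12 = 52992 mm.
5 intermediate landings contribute 5 × 1200 = 6000 mm.
Developed length = 52992 + 6000 = 58992 mm.

58992 mm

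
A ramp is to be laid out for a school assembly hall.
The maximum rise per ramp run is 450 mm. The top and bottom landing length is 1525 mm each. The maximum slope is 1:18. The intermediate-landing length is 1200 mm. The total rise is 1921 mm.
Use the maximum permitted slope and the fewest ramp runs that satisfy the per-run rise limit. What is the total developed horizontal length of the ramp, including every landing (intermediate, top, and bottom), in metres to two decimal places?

42.43 m

1921 / 450 = 4.27, so 5 ramp runs are needed. That means 4 intermediate landings.
Ramp run (horizontal) at 1:18: 1921 × 18 = 34578 mm.
Intermediate landings: 4 × 1200 = 4800 mm.
Top and bottom landings: 2 × 1525 = 3050 mm.
Total = 34578 + 4800 + 3050 = 42428 mm.
= 42.43 m.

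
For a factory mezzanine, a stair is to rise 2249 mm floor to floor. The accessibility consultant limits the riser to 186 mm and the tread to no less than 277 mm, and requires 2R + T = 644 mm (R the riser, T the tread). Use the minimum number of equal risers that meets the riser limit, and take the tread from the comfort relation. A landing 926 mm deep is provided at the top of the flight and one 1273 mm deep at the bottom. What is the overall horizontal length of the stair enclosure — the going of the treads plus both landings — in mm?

5775 mm

At most 186 each: 2249/186 = 12.09, giving 13 risers.
Riser R = 2249 / 13 = 173 mm, within the 186 mm limit.
T = 644 − 2·173 = 298 mm, which satisfies the 277 mm minimum.
13 risers give 12 treads; going = 12 × 298 = 3576 mm.
Enclosure = 3576 + 926 + 1273 = 5775 mm.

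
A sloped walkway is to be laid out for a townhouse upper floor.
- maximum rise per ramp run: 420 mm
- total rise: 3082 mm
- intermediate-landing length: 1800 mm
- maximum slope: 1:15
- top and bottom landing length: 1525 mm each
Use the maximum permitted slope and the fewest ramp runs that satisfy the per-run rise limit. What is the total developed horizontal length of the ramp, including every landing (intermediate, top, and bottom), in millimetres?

61880 mm

⌈3082/420⌉ = 8 ramp runs. That means 7 intermediate landings.
Ramp run (horizontal) at 1:15: 3082 × 15 = 46230 mm.
7 intermediate landings contribute 7 × 1800 = 12600 mm.
Top and bottom landings: 2 × 1525 = 3050 mm.
Total = 46230 + 12600 + 3050 = 61880 mm.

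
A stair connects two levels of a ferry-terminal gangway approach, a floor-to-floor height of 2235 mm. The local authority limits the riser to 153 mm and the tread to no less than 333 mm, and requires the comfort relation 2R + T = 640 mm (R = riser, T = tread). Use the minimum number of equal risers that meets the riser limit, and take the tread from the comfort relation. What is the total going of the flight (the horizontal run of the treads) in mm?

2235 / 153 = 14.608 → round up to 15 risers.
Each riser is 2235/15 = 149 mm (≤ 153 mm).
Tread T = 640 − 2 × 149 = 342 mm (≥ 333 mm).
Treads = 15 − 1 = 14; going = 14 × 342 = 4788 mm.

4788 mm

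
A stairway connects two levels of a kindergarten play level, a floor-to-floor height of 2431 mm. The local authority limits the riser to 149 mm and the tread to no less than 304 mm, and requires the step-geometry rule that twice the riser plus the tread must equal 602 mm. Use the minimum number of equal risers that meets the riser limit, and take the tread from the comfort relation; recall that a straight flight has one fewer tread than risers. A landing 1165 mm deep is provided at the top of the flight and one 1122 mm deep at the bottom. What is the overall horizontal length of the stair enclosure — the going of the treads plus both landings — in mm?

7343 mm

2431 / 149 = 16.315 → round up to 17 risers.
Riser R = 2431 / 17 = 143 mm, within the 149 mm limit.
Tread T = 602 − 2 × 143 = 316 mm (≥ 304 mm).
Treads = 17 − 1 = 16; going = 16 × 316 = 5056 mm.
Add landings: 5056 + 1165 + 1122 = 7343 mm.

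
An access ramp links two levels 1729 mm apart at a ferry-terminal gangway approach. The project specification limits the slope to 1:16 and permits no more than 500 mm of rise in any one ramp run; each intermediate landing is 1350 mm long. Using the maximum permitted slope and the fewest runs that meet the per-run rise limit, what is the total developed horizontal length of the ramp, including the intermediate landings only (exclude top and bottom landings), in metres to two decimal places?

31.71 m

1729 / 500 = 3.46, so 4 ramp runs are needed. That means 3 intermediate landings.
Horizontal run for 1729 mm of rise at 1:16 is 1729 × 16 = 27664 mm.
3 intermediate landings contribute 3 × 1350 = 4050 mm.
Total developed length = 27664 + 4050 = 31714 mm.
= 31.71 m.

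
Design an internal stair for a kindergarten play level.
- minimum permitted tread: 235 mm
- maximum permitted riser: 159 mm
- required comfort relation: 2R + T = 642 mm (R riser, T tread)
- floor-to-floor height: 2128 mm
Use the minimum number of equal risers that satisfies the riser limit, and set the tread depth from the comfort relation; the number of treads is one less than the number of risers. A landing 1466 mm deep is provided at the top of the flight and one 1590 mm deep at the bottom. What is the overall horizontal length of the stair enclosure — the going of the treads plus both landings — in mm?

2128 / 159 = 13.384 → round up to 14 risers.
R = 2128 ÷ 14 = 152 mm.
T = 642 − 2·152 = 338 mm, which satisfies the 235 mm minimum.
14 risers give 13 treads; going = 13 × 338 = 4394 mm.
Enclosure = 4394 + 1466 + 1590 = 7450 mm.

7450 mm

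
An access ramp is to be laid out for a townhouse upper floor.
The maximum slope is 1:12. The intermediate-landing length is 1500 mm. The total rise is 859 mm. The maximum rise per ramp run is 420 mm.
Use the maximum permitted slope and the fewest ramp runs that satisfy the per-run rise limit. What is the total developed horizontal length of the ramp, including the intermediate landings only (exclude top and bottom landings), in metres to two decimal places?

13.31 m

At most 420 each: 859/420 = 2.05, giving 3 ramp runs. That means 2 intermediate landings.
Horizontal run for 859 mm of rise at 1:12 is 859 × 12 = 10308 mm.
2 intermediate landings contribute 2 × 1500 = 3000 mm.
Total developed length = 10308 + 3000 = 13308 mm.
= 13.31 m.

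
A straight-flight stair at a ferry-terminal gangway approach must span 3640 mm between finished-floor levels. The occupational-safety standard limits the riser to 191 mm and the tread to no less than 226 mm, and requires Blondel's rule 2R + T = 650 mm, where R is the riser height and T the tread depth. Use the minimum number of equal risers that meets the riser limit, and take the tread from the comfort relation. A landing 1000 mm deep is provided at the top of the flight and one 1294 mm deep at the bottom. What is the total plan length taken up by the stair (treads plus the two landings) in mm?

At most 191 each: 3640/191 = 19.06, giving 20 risers.
R = 3640 ÷ 20 = 182 mm.
From 2R + T = 650: T = 650 − 364 = 286 mm.
20 risers give 19 treads; going = 19 × 286 = 5434 mm.
Add landings: 5434 + 1000 + 1294 = 7728 mm.

7728 mm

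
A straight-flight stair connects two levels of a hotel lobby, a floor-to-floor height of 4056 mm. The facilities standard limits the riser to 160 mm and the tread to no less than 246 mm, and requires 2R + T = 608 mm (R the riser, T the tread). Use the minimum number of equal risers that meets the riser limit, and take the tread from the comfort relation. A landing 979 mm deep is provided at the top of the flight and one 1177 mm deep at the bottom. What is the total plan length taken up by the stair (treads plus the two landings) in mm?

At most 160 each: 4056/160 = 25.35, giving 26 risers.
Each riser is 4056/26 = 156 mm (≤ 160 mm).
Tread T = 608 − 2 × 156 = 296 mm (≥ 246 mm).
26 risers give 25 treads; going = 25 × 296 = 7400 mm.
Add landings: 7400 + 979 + 1177 = 9556 mm.

9556 mm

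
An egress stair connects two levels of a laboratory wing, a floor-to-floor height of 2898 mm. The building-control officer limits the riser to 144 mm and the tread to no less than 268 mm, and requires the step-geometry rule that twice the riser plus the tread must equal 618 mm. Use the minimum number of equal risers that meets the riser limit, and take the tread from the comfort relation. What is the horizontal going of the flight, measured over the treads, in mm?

⌈2898/144⌉ = 21 risers.
Riser R = 2898 / 21 = 138 mm, within the 144 mm limit.
T = 618 − 2·138 = 342 mm, which satisfies the 268 mm minimum.
Treads = 21 − 1 = 20; going = 20 × 342 = 6840 mm.

6840 mm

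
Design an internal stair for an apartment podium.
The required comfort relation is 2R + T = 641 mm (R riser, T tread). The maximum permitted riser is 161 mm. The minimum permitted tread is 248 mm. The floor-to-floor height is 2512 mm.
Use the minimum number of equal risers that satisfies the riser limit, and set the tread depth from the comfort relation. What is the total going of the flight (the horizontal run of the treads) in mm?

4905 mm

2512 / 161 = 15.602 → round up to 16 risers.
R = 2512 ÷ 16 = 157 mm.
From 2R + T = 641: T = 641 − 314 = 327 mm.
Treads = 16 − 1 = 15; going = 15 × 327 = 4905 mm.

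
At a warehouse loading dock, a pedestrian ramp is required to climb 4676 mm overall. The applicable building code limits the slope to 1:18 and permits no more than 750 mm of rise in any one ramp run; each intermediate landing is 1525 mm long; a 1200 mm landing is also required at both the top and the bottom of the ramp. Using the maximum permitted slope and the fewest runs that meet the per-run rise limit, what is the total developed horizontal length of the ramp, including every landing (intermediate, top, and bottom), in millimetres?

95718 mm

At most 750 each: 4676/750 = 6.23, giving 7 ramp runs. That means 6 intermediate landings.
Ramp run (horizontal) at 1:18: 4676 × 18 = 84168 mm.
6 intermediate landings contribute 6 × 1525 = 9150 mm.
Top and bottom landings: 2 × 1200 = 2400 mm.
Total = 84168 + 9150 + 2400 = 95718 mm.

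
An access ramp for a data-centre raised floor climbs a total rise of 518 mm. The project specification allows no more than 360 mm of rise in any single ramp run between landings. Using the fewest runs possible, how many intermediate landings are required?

1 intermediate landings

At most 360 each: 518/360 = 1.44, giving 2 ramp runs.
2 runs are separated by 1 intermediate landings.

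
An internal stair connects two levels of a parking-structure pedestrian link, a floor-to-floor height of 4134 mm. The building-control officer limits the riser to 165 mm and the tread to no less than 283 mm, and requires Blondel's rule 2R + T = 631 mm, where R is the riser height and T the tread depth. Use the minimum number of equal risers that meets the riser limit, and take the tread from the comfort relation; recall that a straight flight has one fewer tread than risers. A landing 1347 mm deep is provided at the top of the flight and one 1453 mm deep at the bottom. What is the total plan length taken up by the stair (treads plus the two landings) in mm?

10625 mm

At most 165 each: 4134/165 = 25.05, giving 26 risers.
Each riser is 4134/26 = 159 mm (≤ 165 mm).
Tread T = 631 − 2 × 159 = 313 mm (≥ 283 mm).
Going = (26 − 1) × 313 = 7825 mm.
Add landings: 7825 + 1347 + 1453 = 10625 mm.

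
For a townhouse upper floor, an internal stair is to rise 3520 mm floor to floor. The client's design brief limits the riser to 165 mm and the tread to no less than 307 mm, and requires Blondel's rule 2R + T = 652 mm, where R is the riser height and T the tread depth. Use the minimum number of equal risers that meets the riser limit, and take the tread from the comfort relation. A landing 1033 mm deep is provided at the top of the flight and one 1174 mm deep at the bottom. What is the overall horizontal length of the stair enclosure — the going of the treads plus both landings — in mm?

3520 / 165 = 21.33, so 22 risers are needed.
Riser R = 3520 / 22 = 160 mm, within the 165 mm limit.
Tread T = 652 − 2 × 160 = 332 mm (≥ 307 mm).
Going = (22 − 1) × 332 = 6972 mm.
Add landings: 6972 + 1033 + 1174 = 9179 mm.

9179 mm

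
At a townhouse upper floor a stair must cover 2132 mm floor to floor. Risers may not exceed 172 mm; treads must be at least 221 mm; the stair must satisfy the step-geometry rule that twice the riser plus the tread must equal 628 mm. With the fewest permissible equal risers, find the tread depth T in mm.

300 mm

⌈2132/172⌉ = 13 risers.
Riser R = 2132 / 13 = 164 mm, within the 172 mm limit.
From 2R + T = 628: T = 628 − 328 = 300 mm.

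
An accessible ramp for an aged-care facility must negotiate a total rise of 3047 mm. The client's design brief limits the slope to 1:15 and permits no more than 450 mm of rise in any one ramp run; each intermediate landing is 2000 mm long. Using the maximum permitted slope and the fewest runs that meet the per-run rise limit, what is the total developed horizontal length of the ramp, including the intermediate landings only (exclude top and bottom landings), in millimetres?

57705 mm

3047 / 450 = 6.77, so 7 ramp runs are needed. That means 6 intermediate landings.
Horizontal run for 3047 mm of rise at 1:15 is 3047 × 15 = 45705 mm.
Intermediate landings: 6 × 2000 = 12000 mm.
Developed length = 45705 + 12000 = 57705 mm.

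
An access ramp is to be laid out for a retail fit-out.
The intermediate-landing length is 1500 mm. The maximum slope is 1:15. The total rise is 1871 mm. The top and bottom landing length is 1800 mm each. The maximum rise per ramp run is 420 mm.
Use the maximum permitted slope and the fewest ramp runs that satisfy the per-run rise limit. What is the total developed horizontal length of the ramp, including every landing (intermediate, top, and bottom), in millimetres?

37665 mm

1871 / 420 = 4.45, so 5 ramp runs are needed. That means 4 intermediate landings.
Ramp run (horizontal) at 1:15: 1871 × 15 = 28065 mm.
Intermediate landings: 4 × 1500 = 6000 mm.
Top and bottom landings: 2 × 1800 = 3600 mm.
Total = 28065 + 6000 + 3600 = 37665 mm.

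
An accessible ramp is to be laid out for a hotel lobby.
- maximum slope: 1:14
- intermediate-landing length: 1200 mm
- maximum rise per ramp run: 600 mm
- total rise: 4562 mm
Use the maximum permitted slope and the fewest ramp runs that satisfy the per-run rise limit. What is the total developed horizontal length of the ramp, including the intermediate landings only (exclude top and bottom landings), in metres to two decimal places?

72.27 m

⌈4562/600⌉ = 8 ramp runs. That means 7 intermediate landings.
Horizontal run for 4562 mm of rise at 1:14 is 4562 × 14 = 63868 mm.
Intermediate landings: 7 × 1200 = 8400 mm.
Developed length = 63868 + 8400 = 72268 mm.
= 72.27 m.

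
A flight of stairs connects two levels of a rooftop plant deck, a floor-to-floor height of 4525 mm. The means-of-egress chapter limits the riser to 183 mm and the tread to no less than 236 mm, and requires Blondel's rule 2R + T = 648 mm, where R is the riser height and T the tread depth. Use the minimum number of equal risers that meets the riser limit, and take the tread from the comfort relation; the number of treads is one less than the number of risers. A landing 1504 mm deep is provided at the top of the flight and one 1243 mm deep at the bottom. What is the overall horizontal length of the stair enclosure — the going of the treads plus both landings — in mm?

9611 mm

⌈4525/183⌉ = 25 risers.
Riser R = 4525 / 25 = 181 mm, within the 183 mm limit.
From 2R + T = 648: T = 648 − 362 = 286 mm.
25 risers give 24 treads; going = 24 × 286 = 6864 mm.
Enclosure = 6864 + 1504 + 1243 = 9611 mm.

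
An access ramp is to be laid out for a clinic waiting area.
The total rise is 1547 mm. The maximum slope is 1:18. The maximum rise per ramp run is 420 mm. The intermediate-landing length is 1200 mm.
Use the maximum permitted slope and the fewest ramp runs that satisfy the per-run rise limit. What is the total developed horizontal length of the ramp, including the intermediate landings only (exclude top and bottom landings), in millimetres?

31446 mm

⌈1547/420⌉ = 4 ramp runs. That means 3 intermediate landings.
Ramp run (horizontal) at 1:18: 1547 × 18 = 27846 mm.
Intermediate landings: 3 × 1200 = 3600 mm.
Total developed length = 27846 + 3600 = 31446 mm.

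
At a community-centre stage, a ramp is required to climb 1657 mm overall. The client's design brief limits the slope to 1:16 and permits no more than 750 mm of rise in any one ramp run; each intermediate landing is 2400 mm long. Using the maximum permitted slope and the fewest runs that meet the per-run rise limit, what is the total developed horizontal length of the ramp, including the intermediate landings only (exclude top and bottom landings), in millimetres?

31312 mm

1657 / 750 = 2.209 → round up to 3 ramp runs. That means 2 intermediate landings.
Ramp run (horizontal) at 1:16: 1657 × 16 = 26512 mm.
2 intermediate landings contribute 2 × 2400 = 4800 mm.
Developed length = 26512 + 4800 = 31312 mm.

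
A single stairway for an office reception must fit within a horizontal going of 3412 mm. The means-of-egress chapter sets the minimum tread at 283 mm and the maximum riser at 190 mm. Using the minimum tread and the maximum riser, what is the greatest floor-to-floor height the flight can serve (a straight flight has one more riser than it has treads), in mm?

Treads that fit: ⌊3412 / 283⌋ = 12.
Risers = treads + 1 = 13.
Maximum height = 13 × 190 = 2470 mm.

2470 mm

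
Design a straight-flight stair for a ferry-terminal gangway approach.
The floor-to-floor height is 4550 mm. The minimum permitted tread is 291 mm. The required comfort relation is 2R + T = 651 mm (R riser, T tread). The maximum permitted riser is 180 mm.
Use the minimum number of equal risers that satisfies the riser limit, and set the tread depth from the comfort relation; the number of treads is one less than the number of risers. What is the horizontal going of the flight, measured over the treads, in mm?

4550 / 180 = 25.278 → round up to 26 risers.
R = 4550 ÷ 26 = 175 mm.
Tread T = 651 − 2 × 175 = 301 mm (≥ 291 mm).
Going = (26 − 1) × 301 = 7525 mm.

7525 mm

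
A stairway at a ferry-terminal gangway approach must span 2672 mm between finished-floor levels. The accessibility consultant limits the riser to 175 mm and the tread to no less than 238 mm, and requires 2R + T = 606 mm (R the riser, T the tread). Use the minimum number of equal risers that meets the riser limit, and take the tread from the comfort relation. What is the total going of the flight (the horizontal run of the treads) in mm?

At most 175 each: 2672/175 = 15.27, giving 16 risers.
R = 2672 ÷ 16 = 167 mm.
From 2R + T = 606: T = 606 − 334 = 272 mm.
Going = (16 − 1) × 272 = 4080 mm.

4080 mm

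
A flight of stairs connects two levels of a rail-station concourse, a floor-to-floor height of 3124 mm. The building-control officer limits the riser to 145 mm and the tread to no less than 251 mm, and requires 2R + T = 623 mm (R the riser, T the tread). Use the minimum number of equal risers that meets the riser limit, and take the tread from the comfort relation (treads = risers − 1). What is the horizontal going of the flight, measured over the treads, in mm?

7119 mm

⌈3124/145⌉ = 22 risers.
Riser R = 3124 / 22 = 142 mm, within the 145 mm limit.
From 2R + T = 623: T = 623 − 284 = 339 mm.
22 risers give 21 treads; going = 21 × 339 = 7119 mm.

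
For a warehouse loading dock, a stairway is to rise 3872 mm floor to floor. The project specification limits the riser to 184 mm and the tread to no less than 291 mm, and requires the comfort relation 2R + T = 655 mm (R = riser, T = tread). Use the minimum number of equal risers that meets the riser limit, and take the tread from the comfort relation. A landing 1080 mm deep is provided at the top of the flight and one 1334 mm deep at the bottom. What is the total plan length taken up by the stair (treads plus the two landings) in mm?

8777 mm

3872 / 184 = 21.043 → round up to 22 risers.
Riser R = 3872 / 22 = 176 mm, within the 184 mm limit.
Tread T = 655 − 2 × 176 = 303 mm (≥ 291 mm).
Treads = 22 − 1 = 21; going = 21 × 303 = 6363 mm.
Add landings: 6363 + 1080 + 1334 = 8777 mm.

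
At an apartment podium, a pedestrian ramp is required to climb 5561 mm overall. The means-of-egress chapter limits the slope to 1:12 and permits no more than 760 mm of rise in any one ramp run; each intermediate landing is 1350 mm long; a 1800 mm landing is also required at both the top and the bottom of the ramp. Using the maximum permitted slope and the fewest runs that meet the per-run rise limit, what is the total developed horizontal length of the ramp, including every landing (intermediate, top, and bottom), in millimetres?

79782 mm

5561 / 760 = 7.317 → round up to 8 ramp runs. That means 7 intermediate landings.
Ramp run (horizontal) at 1:12: 5561 × 12 = 66732 mm.
Intermediate landings: 7 × 1350 = 9450 mm.
Top and bottom landings: 2 × 1800 = 3600 mm.
Total = 66732 + 9450 + 3600 = 79782 mm.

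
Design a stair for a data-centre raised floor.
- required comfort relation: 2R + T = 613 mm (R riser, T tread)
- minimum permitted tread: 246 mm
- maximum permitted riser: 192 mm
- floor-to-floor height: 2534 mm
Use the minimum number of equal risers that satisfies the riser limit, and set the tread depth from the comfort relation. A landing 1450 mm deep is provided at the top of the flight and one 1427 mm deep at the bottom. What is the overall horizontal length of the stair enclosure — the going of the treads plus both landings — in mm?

At most 192 each: 2534/192 = 13.20, giving 14 risers.
Riser R = 2534 / 14 = 181 mm, within the 192 mm limit.
From 2R + T = 613: T = 613 − 362 = 251 mm.
Going = (14 − 1) × 251 = 3263 mm.
Add landings: 3263 + 1450 + 1427 = 6140 mm.

6140 mm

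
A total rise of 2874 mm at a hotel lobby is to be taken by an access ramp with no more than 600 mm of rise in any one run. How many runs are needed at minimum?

⌈2874/600⌉ = 5 ramp runs.

5 runs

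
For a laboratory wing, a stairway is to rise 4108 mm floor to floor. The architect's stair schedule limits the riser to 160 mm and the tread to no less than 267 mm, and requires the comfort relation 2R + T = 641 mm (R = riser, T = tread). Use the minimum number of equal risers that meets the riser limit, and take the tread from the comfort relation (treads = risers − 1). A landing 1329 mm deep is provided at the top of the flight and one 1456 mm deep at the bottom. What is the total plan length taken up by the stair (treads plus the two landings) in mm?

10910 mm

4108 / 160 = 25.68, so 26 risers are needed.
Each riser is 4108/26 = 158 mm (≤ 160 mm).
T = 641 − 2·158 = 325 mm, which satisfies the 267 mm minimum.
26 risers give 25 treads; going = 25 × 325 = 8125 mm.
Add landings: 8125 + 1329 + 1456 = 10910 mm.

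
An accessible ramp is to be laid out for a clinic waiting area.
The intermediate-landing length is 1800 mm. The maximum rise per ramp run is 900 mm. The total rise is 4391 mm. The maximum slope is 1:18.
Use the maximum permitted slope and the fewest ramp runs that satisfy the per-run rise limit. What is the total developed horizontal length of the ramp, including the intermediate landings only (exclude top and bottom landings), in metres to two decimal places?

86.24 m

At most 900 each: 4391/900 = 4.88, giving 5 ramp runs. That means 4 intermediate landings.
Horizontal run for 4391 mm of rise at 1:18 is 4391 × 18 = 79038 mm.
4 intermediate landings contribute 4 × 1800 = 7200 mm.
Developed length = 79038 + 7200 = 86238 mm.
= 86.24 m.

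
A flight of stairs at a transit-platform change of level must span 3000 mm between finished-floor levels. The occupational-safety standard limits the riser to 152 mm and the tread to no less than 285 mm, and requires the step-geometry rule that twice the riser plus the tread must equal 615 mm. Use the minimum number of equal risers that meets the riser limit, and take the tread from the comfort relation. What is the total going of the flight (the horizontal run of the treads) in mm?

⌈3000/152⌉ = 20 risers.
Riser R = 3000 / 20 = 150 mm, within the 152 mm limit.
Tread T = 615 − 2 × 150 = 315 mm (≥ 285 mm).
Treads = 20 − 1 = 19; going = 19 × 315 = 5985 mm.

5985 mm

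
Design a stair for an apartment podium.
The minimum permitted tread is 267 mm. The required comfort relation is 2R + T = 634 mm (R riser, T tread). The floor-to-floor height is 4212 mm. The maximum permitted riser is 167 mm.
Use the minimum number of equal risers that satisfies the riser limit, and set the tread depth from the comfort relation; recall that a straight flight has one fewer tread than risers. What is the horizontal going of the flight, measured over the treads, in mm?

7750 mm

⌈4212/167⌉ = 26 risers.
Riser R = 4212 / 26 = 162 mm, within the 167 mm limit.
From 2R + T = 634: T = 634 − 324 = 310 mm.
Going = (26 − 1) × 310 = 7750 mm.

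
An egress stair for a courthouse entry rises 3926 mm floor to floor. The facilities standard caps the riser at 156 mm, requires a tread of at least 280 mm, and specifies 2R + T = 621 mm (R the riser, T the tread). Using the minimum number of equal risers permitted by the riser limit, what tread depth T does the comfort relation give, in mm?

3926 / 156 = 25.17, so 26 risers are needed.
R = 3926 ÷ 26 = 151 mm.
From 2R + T = 621: T = 621 − 302 = 319 mm.

319 mm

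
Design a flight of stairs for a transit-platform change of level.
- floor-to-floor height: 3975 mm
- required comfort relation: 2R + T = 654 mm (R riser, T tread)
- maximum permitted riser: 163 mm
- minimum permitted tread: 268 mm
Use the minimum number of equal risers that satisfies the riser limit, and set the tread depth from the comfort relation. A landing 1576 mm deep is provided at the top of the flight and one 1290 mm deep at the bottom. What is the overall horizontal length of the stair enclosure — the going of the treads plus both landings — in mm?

10930 mm

At most 163 each: 3975/163 = 24.39, giving 25 risers.
R = 3975 ÷ 25 = 159 mm.
T = 654 − 2·159 = 336 mm, which satisfies the 268 mm minimum.
25 risers give 24 treads; going = 24 × 336 = 8064 mm.
Enclosure = 8064 + 1576 + 1290 = 10930 mm.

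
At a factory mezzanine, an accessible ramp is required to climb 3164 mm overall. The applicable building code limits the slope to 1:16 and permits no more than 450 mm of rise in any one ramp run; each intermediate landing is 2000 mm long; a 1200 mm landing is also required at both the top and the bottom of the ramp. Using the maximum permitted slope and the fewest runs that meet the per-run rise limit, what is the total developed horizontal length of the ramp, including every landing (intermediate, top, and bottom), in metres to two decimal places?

3164 / 450 = 7.03, so 8 ramp runs are needed. That means 7 intermediate landings.
Ramp run (horizontal) at 1:16: 3164 × 16 = 50624 mm.
Intermediate landings: 7 × 2000 = 14000 mm.
Top and bottom landings: 2 × 1200 = 2400 mm.
Total = 50624 + 14000 + 2400 = 67024 mm.
= 67.02 m.

67.02 m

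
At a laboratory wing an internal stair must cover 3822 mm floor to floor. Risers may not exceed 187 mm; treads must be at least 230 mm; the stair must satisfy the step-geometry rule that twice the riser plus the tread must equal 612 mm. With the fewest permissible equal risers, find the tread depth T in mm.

⌈3822/187⌉ = 21 risers.
Riser R = 3822 / 21 = 182 mm, within the 187 mm limit.
Tread T = 612 − 2 × 182 = 248 mm (≥ 230 mm).

248 mm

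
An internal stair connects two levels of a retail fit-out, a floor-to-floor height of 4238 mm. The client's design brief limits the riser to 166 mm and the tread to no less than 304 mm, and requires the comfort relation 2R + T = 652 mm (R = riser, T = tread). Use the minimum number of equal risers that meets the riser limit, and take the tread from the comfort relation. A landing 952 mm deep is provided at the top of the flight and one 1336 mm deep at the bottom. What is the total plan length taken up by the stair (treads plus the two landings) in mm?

10438 mm

4238 / 166 = 25.53, so 26 risers are needed.
R = 4238 ÷ 26 = 163 mm.
From 2R + T = 652: T = 652 − 326 = 326 mm.
Treads = 26 − 1 = 25; going = 25 × 326 = 8150 mm.
Enclosure = 8150 + 952 + 1336 = 10438 mm.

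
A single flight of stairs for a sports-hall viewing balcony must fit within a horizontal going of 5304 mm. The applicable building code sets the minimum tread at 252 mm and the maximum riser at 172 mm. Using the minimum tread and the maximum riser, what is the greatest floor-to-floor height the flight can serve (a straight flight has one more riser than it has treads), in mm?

3784 mm

5304 / 252 = 21.05, so 21 treads fit.
Risers = treads + 1 = 22.
Maximum height = 22 × 172 = 3784 mm.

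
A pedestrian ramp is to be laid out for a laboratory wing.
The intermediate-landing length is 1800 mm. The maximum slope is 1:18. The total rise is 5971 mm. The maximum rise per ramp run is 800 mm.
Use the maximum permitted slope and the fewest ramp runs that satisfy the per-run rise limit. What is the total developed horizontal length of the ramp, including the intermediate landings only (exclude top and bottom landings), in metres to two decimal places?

120.08 m

At most 800 each: 5971/800 = 7.46, giving 8 ramp runs. That means 7 intermediate landings.
Horizontal run for 5971 mm of rise at 1:18 is 5971 × 18 = 107478 mm.
Intermediate landings: 7 × 1800 = 12600 mm.
Developed length = 107478 + 12600 = 120078 mm.
= 120.08 m.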